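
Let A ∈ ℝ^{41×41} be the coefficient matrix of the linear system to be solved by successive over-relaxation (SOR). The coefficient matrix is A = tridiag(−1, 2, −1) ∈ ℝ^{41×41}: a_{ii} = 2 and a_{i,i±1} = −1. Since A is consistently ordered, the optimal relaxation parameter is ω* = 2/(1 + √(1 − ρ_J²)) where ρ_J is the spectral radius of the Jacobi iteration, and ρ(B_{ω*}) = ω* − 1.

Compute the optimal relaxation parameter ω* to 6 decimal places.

ω* = 1.860932

n=41: λ(B_J) = 1 − λ(A)/2 = cos(kπ/42); k=1 gives ρ_J = 0.997204.
1 − cos²(π/42) = sin²(π/42) ⇒ √(1−ρ_J²) = sin(π/42) = 0.0747301.
So ω* = 2/1.0747301 = 1.860932 (Young).
[ρ_SOR] ω* − 1 = 0.860932.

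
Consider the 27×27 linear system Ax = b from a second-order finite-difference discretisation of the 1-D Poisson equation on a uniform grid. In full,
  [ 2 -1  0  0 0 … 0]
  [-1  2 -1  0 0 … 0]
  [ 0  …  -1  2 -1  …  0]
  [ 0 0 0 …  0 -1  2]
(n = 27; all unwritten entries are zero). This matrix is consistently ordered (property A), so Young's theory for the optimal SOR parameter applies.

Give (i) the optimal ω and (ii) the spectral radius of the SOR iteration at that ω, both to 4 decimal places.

spectrum of D⁻¹(L+U) = {cos(kπ/28) : 1≤k≤27}; ρ_J = cos(π/28) = 0.9937.
√(1 − cos²(π/28)) = sin(π/28) ≈ 0.11196.
Then 2/(1+√(1−ρ_J²)) = 2/(1+0.11196); ω* = 2/1.11196 = 1.7986.
ρ_SOR = ω* − 1 = 1.7986 − 1 = 0.7986.

ω* = 1.7986, ρ_SOR = 0.7986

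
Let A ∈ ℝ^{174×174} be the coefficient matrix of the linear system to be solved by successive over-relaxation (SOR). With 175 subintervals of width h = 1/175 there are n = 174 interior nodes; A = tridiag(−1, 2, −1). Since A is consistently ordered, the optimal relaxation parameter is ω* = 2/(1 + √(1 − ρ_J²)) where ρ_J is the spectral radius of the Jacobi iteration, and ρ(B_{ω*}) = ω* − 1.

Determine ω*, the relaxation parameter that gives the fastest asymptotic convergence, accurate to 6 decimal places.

ω* = 1.964731

n=174: λ(B_J) = 1 − λ(A)/2 = cos(kπ/175); k=1 gives ρ_J = 0.999839.
√(1 − cos²(π/175)) = sin(π/175) ≈ 0.0179510.
ω* = 2/(1+0.0179510) = 1.964731
and ρ(B_{ω*}) = 1.964731 − 1 = 0.964731.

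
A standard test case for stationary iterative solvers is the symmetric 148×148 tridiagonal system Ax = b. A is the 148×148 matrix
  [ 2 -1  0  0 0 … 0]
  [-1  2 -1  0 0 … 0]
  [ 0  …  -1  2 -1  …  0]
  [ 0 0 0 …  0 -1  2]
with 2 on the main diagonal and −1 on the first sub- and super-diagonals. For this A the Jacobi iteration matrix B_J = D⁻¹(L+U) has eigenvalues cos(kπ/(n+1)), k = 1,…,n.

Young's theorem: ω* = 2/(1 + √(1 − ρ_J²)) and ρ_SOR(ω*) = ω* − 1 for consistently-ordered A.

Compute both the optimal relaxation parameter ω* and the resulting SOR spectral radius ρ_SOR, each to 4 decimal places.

With n=148, ρ(Jacobi) = cos(π/149) = 0.9998.
√(1 − cos²(π/149)) = sin(π/149) ≈ 0.02108.
ω* = 2/(1+0.02108) = 1.9587
and ρ(B_{ω*}) = 1.9587 − 1 = 0.9587.

ω* = 1.9587, ρ_SOR = 0.9587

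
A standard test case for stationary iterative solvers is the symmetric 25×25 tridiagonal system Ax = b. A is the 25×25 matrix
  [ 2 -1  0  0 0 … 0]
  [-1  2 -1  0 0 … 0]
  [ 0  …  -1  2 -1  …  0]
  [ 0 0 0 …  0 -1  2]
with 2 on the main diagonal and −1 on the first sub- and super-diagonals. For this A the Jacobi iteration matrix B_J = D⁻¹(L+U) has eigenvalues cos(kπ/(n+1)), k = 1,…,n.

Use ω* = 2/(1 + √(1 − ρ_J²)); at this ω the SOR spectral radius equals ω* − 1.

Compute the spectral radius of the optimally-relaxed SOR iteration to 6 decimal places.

ρ_J = max_k |cos(kπ/26)| = cos(π/26) = 0.992709
√(1−ρ_J²) simplifies to sin(π/26) = 0.1205367.
[ω*] 2 ÷ (1 + 0.1205367) = 2 ÷ 1.1205367 = 1.784859.
and ρ(B_{ω*}) = 1.784859 − 1 = 0.784859.

ρ_SOR = 0.784859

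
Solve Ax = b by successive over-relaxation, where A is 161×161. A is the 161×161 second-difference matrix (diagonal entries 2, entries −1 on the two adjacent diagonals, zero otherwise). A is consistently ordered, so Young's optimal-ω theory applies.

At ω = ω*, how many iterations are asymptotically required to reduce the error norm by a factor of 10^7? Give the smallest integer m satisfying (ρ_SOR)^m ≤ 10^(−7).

m = 416

spectrum of D⁻¹(L+U) = {cos(kπ/162) : 1≤k≤161}; ρ_J = cos(π/162) = 0.9998120.
√(1−ρ_J²) simplifies to sin(π/162) = 0.0193913.
ω* = 2/(1 + 0.0193913) = 2/1.0193913 = 1.9619551.
ρ_SOR = ω* − 1 = 1.9619551 − 1 = 0.9619551.
(0.9619551)^m ≤ 10^{−7}  ⇒  m·ln(0.9619551) ≤ −7·ln10  ⇒  m ≥ 415.549  ⇒  m = 416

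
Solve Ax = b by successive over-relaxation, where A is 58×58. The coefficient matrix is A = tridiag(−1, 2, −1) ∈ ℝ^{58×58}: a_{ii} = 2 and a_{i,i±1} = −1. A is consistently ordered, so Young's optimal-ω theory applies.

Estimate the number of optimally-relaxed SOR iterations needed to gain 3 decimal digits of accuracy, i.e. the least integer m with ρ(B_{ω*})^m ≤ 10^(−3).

½·tridiag(1,0,1) at n=58: λ_k = cos(kπ/59); max |λ| at k=1 ⇒ ρ_J = cos(π/59) ≈ 0.9985827.
√(1−ρ_J²) simplifies to sin(π/59) = 0.0532222.
ω* = 2/(1+0.0532222) = 1.8989345
[ρ_SOR] ω* − 1 = 0.8989345.
m ≥ 3·ln10 / (−ln 0.8989345) = 64.834; smallest integer m = 65.

m = 65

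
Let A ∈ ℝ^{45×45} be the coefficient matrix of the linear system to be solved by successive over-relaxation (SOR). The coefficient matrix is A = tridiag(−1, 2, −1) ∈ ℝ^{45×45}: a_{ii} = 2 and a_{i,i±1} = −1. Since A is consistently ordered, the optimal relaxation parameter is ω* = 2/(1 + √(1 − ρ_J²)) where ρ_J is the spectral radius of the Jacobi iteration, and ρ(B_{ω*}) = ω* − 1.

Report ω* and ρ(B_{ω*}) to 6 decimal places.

ω* = 1.872234, ρ_SOR = 0.872234

ρ_J = max_k |cos(kπ/46)| = cos(π/46) = 0.997669
√(1 − cos²(π/46)) = sin(π/46) ≈ 0.0682424.
ω* = 2 / (1 + 0.0682424) = 2 / 1.0682424 ≈ 1.872234.
At ω = 1.872234 every |λ(B_ω)| = ω−1, so ρ_SOR = 0.872234.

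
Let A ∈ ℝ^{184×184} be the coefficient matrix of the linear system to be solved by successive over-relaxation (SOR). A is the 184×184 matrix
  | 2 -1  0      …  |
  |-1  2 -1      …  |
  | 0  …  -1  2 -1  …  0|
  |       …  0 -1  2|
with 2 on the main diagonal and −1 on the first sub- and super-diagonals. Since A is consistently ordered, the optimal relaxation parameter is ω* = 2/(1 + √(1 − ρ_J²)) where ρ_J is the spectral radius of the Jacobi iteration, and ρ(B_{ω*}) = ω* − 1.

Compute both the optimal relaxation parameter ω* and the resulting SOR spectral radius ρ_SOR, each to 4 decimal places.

spectrum of D⁻¹(L+U) = {cos(kπ/185) : 1≤k≤184}; ρ_J = cos(π/185) = 0.9999.
√(1 − cos²(π/185)) = sin(π/185) ≈ 0.01698.
ω* = 2/(1+0.01698) = 1.9666
At ω = 1.9666 every |λ(B_ω)| = ω−1, so ρ_SOR = 0.9666.

ω* = 1.9666, ρ_SOR = 0.9666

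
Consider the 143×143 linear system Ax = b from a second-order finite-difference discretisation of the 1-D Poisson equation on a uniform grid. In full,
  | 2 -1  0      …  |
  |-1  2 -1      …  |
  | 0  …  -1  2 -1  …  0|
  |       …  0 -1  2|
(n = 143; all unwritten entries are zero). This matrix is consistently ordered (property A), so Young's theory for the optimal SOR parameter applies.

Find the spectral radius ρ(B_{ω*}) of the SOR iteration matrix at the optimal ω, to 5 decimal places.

ρ_SOR = 0.95730

n=143: λ(B_J) = 1 − λ(A)/2 = cos(kπ/144); k=1 gives ρ_J = 0.99976.
√(1−ρ_J²) = |sin(π/144)| = 0.021815
Then 2/(1+√(1−ρ_J²)) = 2/(1+0.021815); ω* = 2/1.021815 = 1.95730.
[ρ_SOR] ω* − 1 = 0.95730.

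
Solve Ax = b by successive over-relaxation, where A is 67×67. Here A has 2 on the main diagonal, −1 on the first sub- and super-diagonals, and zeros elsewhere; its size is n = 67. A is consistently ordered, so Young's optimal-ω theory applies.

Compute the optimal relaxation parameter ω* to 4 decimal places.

ω* = 1.9117

spectrum of D⁻¹(L+U) = {cos(kπ/68) : 1≤k≤67}; ρ_J = cos(π/68) = 0.9989.
√(1−ρ_J²) = |sin(π/68)| = 0.04618
ω* = 2/(1+0.04618) = 1.9117
and ρ(B_{ω*}) = 1.9117 − 1 = 0.9117.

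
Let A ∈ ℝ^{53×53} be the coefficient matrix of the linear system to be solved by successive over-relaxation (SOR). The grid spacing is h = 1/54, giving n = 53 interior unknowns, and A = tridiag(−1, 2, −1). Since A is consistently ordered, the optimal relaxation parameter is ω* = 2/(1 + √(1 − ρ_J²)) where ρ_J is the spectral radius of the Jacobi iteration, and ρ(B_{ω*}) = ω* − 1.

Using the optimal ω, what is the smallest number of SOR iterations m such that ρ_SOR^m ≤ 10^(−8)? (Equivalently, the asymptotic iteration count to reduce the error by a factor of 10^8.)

n=53: λ(B_J) = 1 − λ(A)/2 = cos(kπ/54); k=1 gives ρ_J = 0.9983082.
√(1−ρ_J²) = |sin(π/54)| = 0.0581448
Young: ω* = 2/(1+√(1−ρ_J²)) = 2/(1+0.0581448) = 2/1.0581448 = 1.8901005.
At ω = 1.8901005 every |λ(B_ω)| = ω−1, so ρ_SOR = 0.8901005.
m ≥ 8·ln10 / (−ln 0.8901005) = 158.225; smallest integer m = 159.

m = 159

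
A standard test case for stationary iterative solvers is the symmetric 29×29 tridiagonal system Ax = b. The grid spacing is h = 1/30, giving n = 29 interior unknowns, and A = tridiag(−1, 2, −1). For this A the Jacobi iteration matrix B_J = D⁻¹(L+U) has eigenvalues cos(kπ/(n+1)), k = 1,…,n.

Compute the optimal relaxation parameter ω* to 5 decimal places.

ω* = 1.81073

ρ_J = max_k |cos(kπ/30)| = cos(π/30) = 0.99452
√(1−ρ_J²) = |sin(π/30)| = 0.104528
So ω* = 2/1.104528 = 1.81073 (Young).
[ρ_SOR] ω* − 1 = 0.81073.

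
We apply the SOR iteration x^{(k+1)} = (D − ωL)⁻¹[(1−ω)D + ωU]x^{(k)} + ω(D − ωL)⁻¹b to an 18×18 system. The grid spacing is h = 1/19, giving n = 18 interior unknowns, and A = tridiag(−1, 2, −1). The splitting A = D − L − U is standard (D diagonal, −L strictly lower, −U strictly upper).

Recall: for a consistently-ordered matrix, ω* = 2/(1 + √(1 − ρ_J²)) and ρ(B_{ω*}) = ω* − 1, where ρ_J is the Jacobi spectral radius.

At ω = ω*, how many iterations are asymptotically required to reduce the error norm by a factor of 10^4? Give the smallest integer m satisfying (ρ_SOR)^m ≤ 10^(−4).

½·tridiag(1,0,1) at n=18: λ_k = cos(kπ/19); max |λ| at k=1 ⇒ ρ_J = cos(π/19) ≈ 0.9863613.
√(1 − cos²(π/19)) = sin(π/19) ≈ 0.1645946.
ω* = 2/(1+0.1645946) = 1.7173358
ρ_SOR = ω* − 1 ≈ 0.7173358.
(0.7173358)^m ≤ 10^{−4}  ⇒  m·ln(0.7173358) ≤ −4·ln10  ⇒  m ≥ 27.724  ⇒  m = 28

m = 28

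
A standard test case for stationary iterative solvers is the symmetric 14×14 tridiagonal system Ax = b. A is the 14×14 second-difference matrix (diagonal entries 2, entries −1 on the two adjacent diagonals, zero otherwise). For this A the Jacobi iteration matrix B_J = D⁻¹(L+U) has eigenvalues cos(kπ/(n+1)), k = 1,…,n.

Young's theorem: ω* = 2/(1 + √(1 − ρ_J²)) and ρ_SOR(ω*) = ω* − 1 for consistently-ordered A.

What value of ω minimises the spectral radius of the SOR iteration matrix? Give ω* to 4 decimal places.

ω* = 1.6558

½·tridiag(1,0,1) at n=14: λ_k = cos(kπ/15); max |λ| at k=1 ⇒ ρ_J = cos(π/15) ≈ 0.9781.
√(1 − cos²(π/15)) = sin(π/15) ≈ 0.20791.
[ω*] 2 ÷ (1 + 0.20791) = 2 ÷ 1.20791 = 1.6558.
At ω = 1.6558 every |λ(B_ω)| = ω−1, so ρ_SOR = 0.6558.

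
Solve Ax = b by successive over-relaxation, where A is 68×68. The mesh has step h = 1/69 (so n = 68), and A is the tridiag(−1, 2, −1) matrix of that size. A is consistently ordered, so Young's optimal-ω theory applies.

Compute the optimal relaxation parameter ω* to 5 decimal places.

ω* = 1.91293

spectrum of D⁻¹(L+U) = {cos(kπ/69) : 1≤k≤68}; ρ_J = cos(π/69) = 0.99896.
√(1 − cos²(π/69)) = sin(π/69) ≈ 0.045515.
ω* = 2/(1+0.045515) = 1.91293
and ρ(B_{ω*}) = 1.91293 − 1 = 0.91293.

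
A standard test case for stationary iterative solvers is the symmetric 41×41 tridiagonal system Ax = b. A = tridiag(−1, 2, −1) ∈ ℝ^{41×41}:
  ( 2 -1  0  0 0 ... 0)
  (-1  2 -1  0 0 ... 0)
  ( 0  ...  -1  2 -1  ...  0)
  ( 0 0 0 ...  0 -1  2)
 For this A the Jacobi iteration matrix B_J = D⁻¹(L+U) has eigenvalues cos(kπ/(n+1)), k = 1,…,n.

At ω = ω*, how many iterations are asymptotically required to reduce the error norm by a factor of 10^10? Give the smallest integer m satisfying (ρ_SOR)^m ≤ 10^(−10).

m = 154

[ρ_J] n=41: ρ(B_J) = cos(π/(n+1)) = cos(π/42) = 0.9972038.
√(1−ρ_J²) = |sin(π/42)| = 0.0747301
ω* = 2/(1 + 0.0747301) = 2/1.0747301 = 1.8609323.
At ω = 1.8609323 every |λ(B_ω)| = ω−1, so ρ_SOR = 0.8609323.
ρ_SOR^m ≤ 10^(−10) ⇔ m ≥ 10·ln10/(−ln 0.8609323) = 23.0259/0.149739 = 153.774; m = ⌈153.774⌉ = 154.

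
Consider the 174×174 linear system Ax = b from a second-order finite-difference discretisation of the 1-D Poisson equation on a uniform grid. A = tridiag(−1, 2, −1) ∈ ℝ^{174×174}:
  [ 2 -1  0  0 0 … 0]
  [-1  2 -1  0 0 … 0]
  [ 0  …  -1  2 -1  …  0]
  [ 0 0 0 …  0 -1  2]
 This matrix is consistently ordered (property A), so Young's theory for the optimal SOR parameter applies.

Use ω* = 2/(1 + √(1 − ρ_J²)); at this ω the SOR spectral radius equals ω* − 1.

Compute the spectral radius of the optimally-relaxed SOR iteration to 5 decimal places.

½·tridiag(1,0,1) at n=174: λ_k = cos(kπ/175); max |λ| at k=1 ⇒ ρ_J = cos(π/175) ≈ 0.99984.
root = sin(π/175) = 0.017951  (since 1−cos² = sin²).
ω* = 2 / (1 + 0.017951) = 2 / 1.017951 ≈ 1.96473.
Hence ρ(B_{ω*}) = 1.96473 − 1 = 0.96473.

ρ_SOR = 0.96473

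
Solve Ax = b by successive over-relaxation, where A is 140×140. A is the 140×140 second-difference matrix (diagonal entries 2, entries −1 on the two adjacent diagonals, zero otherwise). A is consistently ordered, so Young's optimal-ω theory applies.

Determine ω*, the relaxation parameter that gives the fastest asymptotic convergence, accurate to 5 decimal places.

[ρ_J] n=140: ρ(B_J) = cos(π/(n+1)) = cos(π/141) = 0.99975.
√(1−ρ_J²) simplifies to sin(π/141) = 0.022279.
Then 2/(1+√(1−ρ_J²)) = 2/(1+0.022279); ω* = 2/1.022279 = 1.95641.
[ρ_SOR] ω* − 1 = 0.95641.

ω* = 1.95641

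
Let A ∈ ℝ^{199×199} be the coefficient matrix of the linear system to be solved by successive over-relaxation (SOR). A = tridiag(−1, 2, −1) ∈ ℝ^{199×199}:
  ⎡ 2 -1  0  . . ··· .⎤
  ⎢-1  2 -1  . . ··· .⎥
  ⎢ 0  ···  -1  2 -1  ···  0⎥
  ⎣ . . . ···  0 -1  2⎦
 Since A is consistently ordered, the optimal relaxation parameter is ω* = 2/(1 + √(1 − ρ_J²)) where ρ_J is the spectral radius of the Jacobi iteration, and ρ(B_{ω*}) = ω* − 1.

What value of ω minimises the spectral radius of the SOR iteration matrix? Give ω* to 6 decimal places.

½·tridiag(1,0,1) at n=199: λ_k = cos(kπ/200); max |λ| at k=1 ⇒ ρ_J = cos(π/200) ≈ 0.999877.
root = sin(π/200) = 0.0157073  (since 1−cos² = sin²).
[ω*] 2 ÷ (1 + 0.0157073) = 2 ÷ 1.0157073 = 1.969071.
ρ_SOR = ω* − 1 = 1.969071 − 1 = 0.969071.

ω* = 1.969071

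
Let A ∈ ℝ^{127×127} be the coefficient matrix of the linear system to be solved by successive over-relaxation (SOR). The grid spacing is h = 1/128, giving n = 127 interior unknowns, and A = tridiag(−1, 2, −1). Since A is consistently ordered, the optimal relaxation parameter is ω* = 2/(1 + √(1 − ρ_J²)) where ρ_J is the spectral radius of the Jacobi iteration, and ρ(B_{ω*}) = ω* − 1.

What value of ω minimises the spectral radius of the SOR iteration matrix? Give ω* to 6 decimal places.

½·tridiag(1,0,1) at n=127: λ_k = cos(kπ/128); max |λ| at k=1 ⇒ ρ_J = cos(π/128) ≈ 0.999699.
√(1−ρ_J²) simplifies to sin(π/128) = 0.0245412.
ω* = 2/(1 + 0.0245412) = 2/1.0245412 = 1.952093.
[ρ_SOR] ω* − 1 = 0.952093.

ω* = 1.952093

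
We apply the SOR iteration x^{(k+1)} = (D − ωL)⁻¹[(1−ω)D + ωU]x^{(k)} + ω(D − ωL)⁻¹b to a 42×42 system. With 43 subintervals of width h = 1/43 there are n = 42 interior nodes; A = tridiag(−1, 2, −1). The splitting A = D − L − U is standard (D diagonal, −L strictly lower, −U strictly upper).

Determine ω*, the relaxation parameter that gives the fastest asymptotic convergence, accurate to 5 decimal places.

B_J for the 42×42 system has eigenvalues cos(kπ/43); ρ_J = cos(π/43) = 0.99733.
1 − cos²(π/43) = sin²(π/43) ⇒ √(1−ρ_J²) = sin(π/43) = 0.072995.
ω* = 2 / (1 + 0.072995) = 2 / 1.072995 ≈ 1.86394.
and ρ(B_{ω*}) = 1.86394 − 1 = 0.86394.

ω* = 1.86394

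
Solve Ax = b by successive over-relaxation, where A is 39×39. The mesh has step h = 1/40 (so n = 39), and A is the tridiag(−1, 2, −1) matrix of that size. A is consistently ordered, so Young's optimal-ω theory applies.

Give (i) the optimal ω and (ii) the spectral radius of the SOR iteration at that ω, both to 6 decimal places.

With n=39, ρ(Jacobi) = cos(π/40) = 0.996917.
root = sin(π/40) = 0.0784591  (since 1−cos² = sin²).
ω* = 2/(1+0.0784591) = 1.854498
Hence ρ(B_{ω*}) = 1.854498 − 1 = 0.854498.

ω* = 1.854498, ρ_SOR = 0.854498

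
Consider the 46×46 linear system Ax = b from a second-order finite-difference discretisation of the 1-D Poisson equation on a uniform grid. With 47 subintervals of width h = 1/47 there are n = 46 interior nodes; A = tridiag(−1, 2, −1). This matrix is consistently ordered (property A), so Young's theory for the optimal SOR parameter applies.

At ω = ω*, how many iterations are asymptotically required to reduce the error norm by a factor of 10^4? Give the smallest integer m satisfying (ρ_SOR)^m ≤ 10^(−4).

m = 69

n=46: λ(B_J) = 1 − λ(A)/2 = cos(kπ/47); k=1 gives ρ_J = 0.9977669.
√(1−ρ_J²) = |sin(π/47)| = 0.0667926
So ω* = 2/1.0667926 = 1.8747787 (Young).
and ρ(B_{ω*}) = 1.8747787 − 1 = 0.8747787.
For 4 digits: m = 4·ln10 / (−ln 0.8747787) = 9.21034/0.133784 = 68.845; round up → m = 69.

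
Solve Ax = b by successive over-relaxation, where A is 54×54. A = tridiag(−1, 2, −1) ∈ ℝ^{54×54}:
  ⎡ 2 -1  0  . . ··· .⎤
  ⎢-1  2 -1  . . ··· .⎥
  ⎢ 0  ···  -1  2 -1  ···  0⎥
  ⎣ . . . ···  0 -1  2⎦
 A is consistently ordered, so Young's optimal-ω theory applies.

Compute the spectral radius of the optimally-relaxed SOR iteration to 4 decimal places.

ρ_J = max_k |cos(kπ/55)| = cos(π/55) = 0.9984
1 − cos²(π/55) = sin²(π/55) ⇒ √(1−ρ_J²) = sin(π/55) = 0.05709.
[ω*] 2 ÷ (1 + 0.05709) = 2 ÷ 1.05709 = 1.8920.
ρ_SOR = ω* − 1 = 1.8920 − 1 = 0.8920.

ρ_SOR = 0.8920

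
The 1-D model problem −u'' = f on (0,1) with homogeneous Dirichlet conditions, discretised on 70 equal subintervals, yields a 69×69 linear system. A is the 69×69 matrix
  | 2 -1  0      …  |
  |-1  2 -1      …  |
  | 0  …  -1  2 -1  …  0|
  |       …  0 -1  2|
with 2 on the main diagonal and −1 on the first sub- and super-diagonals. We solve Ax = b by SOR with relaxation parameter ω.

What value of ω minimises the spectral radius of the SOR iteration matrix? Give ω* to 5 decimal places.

n=69: λ(B_J) = 1 − λ(A)/2 = cos(kπ/70); k=1 gives ρ_J = 0.99899.
√(1−ρ_J²) = |sin(π/70)| = 0.044865
Then 2/(1+√(1−ρ_J²)) = 2/(1+0.044865); ω* = 2/1.044865 = 1.91412.
ρ(B_{ω*}) = ω*−1 = 0.91412

ω* = 1.91412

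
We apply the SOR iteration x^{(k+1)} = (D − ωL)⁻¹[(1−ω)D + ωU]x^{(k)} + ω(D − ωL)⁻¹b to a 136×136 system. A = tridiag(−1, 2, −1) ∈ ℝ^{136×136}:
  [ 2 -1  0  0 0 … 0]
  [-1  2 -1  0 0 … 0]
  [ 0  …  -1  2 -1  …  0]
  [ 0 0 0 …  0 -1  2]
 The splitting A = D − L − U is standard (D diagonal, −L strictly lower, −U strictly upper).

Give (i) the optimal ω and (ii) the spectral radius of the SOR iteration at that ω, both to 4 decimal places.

½·tridiag(1,0,1) at n=136: λ_k = cos(kπ/137); max |λ| at k=1 ⇒ ρ_J = cos(π/137) ≈ 0.9997.
√(1 − cos²(π/137)) = sin(π/137) ≈ 0.02293.
So ω* = 2/1.02293 = 1.9552 (Young).
ρ_SOR = ω* − 1 = 1.9552 − 1 = 0.9552.

ω* = 1.9552, ρ_SOR = 0.9552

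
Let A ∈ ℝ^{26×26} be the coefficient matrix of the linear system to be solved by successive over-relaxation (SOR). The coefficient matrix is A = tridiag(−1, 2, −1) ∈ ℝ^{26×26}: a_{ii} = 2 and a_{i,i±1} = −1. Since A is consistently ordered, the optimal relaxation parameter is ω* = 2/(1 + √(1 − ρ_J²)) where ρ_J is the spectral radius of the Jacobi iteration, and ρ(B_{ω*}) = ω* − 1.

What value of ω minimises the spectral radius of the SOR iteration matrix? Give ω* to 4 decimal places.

ω* = 1.7920

spectrum of D⁻¹(L+U) = {cos(kπ/27) : 1≤k≤26}; ρ_J = cos(π/27) = 0.9932.
1 − cos²(π/27) = sin²(π/27) ⇒ √(1−ρ_J²) = sin(π/27) = 0.11609.
[ω*] 2 ÷ (1 + 0.11609) = 2 ÷ 1.11609 = 1.7920.
and ρ(B_{ω*}) = 1.7920 − 1 = 0.7920.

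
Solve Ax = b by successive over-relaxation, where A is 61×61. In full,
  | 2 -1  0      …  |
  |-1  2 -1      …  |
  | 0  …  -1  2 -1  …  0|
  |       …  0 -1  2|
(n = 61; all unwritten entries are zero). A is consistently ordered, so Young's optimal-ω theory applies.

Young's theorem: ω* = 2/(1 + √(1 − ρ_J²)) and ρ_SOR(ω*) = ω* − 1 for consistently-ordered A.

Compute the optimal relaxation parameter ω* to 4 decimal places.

ω* = 1.9036

[ρ_J] n=61: ρ(B_J) = cos(π/(n+1)) = cos(π/62) = 0.9987.
√(1 − cos²(π/62)) = sin(π/62) ≈ 0.05065.
Young: ω* = 2/(1+√(1−ρ_J²)) = 2/(1+0.05065) = 2/1.05065 = 1.9036.
[ρ_SOR] ω* − 1 = 0.9036.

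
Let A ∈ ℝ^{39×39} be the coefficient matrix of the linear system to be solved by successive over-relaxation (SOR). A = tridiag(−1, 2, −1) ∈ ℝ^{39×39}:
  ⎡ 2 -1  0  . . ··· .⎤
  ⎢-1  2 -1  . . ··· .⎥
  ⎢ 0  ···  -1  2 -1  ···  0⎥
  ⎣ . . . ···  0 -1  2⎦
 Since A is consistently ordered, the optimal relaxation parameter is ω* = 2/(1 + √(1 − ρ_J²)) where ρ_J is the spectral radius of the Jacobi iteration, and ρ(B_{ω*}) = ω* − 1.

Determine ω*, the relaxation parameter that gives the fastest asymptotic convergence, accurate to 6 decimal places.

½·tridiag(1,0,1) at n=39: λ_k = cos(kπ/40); max |λ| at k=1 ⇒ ρ_J = cos(π/40) ≈ 0.996917.
√(1 − cos²(π/40)) = sin(π/40) ≈ 0.0784591.
ω* = 2/(1 + 0.0784591) = 2/1.0784591 = 1.854498.
ρ(B_{ω*}) = ω*−1 = 0.854498

ω* = 1.854498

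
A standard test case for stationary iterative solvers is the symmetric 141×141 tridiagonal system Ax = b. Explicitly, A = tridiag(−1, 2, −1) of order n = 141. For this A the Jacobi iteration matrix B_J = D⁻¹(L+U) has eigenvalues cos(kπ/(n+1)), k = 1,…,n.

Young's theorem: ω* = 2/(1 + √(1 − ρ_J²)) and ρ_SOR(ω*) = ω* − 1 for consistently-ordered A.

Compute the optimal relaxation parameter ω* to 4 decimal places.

ω* = 1.9567

n=141: λ(B_J) = 1 − λ(A)/2 = cos(kπ/142); k=1 gives ρ_J = 0.9998.
√(1−ρ_J²) = |sin(π/142)| = 0.02212
Then 2/(1+√(1−ρ_J²)) = 2/(1+0.02212); ω* = 2/1.02212 = 1.9567.
and ρ(B_{ω*}) = 1.9567 − 1 = 0.9567.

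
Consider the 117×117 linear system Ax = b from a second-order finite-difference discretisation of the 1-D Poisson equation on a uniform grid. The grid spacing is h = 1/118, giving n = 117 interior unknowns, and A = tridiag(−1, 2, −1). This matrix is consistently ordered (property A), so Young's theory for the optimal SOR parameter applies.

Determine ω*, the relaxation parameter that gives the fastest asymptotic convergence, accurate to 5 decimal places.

ω* = 1.94814

With n=117, ρ(Jacobi) = cos(π/118) = 0.99965.
√(1 − cos²(π/118)) = sin(π/118) ≈ 0.026621.
[ω*] 2 ÷ (1 + 0.026621) = 2 ÷ 1.026621 = 1.94814.
At ω = 1.94814 every |λ(B_ω)| = ω−1, so ρ_SOR = 0.94814.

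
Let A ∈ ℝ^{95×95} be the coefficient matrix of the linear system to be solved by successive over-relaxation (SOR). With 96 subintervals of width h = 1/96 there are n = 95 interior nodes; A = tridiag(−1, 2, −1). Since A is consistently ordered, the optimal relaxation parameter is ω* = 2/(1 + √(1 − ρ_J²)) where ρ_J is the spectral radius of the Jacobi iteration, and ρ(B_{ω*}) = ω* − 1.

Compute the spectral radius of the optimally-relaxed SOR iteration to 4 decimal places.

ρ_SOR = 0.9366

ρ_J = max_k |cos(kπ/96)| = cos(π/96) = 0.9995
√(1 − cos²(π/96)) = sin(π/96) ≈ 0.03272.
ω* = 2 / (1 + 0.03272) = 2 / 1.03272 ≈ 1.9366.
ρ_SOR = ω* − 1 = 1.9366 − 1 = 0.9366.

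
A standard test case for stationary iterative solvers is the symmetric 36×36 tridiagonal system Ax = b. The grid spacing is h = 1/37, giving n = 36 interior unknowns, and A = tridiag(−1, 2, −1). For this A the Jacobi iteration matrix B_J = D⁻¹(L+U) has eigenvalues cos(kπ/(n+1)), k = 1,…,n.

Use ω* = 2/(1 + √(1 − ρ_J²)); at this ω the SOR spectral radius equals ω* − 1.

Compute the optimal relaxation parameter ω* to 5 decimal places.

With n=36, ρ(Jacobi) = cos(π/37) = 0.99640.
1 − cos²(π/37) = sin²(π/37) ⇒ √(1−ρ_J²) = sin(π/37) = 0.084806.
Young: ω* = 2/(1+√(1−ρ_J²)) = 2/(1+0.084806) = 2/1.084806 = 1.84365.
ρ(B_{ω*}) = ω*−1 = 0.84365

ω* = 1.84365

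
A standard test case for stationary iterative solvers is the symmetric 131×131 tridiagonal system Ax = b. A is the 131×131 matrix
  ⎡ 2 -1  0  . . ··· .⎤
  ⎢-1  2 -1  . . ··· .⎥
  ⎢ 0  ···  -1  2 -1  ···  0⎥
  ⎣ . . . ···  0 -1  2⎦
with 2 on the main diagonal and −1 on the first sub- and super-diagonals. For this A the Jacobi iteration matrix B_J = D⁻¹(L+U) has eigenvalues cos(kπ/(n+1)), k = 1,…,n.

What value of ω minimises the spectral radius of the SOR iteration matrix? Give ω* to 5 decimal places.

ω* = 1.95351

[ρ_J] n=131: ρ(B_J) = cos(π/(n+1)) = cos(π/132) = 0.99972.
√(1−ρ_J²) simplifies to sin(π/132) = 0.023798.
[ω*] 2 ÷ (1 + 0.023798) = 2 ÷ 1.023798 = 1.95351.
At ω = 1.95351 every |λ(B_ω)| = ω−1, so ρ_SOR = 0.95351.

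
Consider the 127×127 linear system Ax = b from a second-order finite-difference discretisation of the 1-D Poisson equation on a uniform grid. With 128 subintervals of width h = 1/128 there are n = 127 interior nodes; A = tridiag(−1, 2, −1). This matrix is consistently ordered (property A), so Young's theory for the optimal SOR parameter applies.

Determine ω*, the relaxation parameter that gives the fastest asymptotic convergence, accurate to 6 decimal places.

spectrum of D⁻¹(L+U) = {cos(kπ/128) : 1≤k≤127}; ρ_J = cos(π/128) = 0.999699.
√(1−ρ_J²) simplifies to sin(π/128) = 0.0245412.
ω* = 2 / (1 + 0.0245412) = 2 / 1.0245412 ≈ 1.952093.
At ω = 1.952093 every |λ(B_ω)| = ω−1, so ρ_SOR = 0.952093.

ω* = 1.952093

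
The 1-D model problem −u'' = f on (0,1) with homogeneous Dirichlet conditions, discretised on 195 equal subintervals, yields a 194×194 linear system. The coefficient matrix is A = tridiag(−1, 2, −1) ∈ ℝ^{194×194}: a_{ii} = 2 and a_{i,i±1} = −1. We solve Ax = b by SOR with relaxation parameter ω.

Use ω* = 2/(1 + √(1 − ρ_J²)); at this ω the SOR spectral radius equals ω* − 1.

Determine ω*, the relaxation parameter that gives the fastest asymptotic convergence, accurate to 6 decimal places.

ω* = 1.968291

ρ_J = max_k |cos(kπ/195)| = cos(π/195) = 0.999870
√(1 − cos²(π/195)) = sin(π/195) ≈ 0.0161100.
[ω*] 2 ÷ (1 + 0.0161100) = 2 ÷ 1.0161100 = 1.968291.
and ρ(B_{ω*}) = 1.968291 − 1 = 0.968291.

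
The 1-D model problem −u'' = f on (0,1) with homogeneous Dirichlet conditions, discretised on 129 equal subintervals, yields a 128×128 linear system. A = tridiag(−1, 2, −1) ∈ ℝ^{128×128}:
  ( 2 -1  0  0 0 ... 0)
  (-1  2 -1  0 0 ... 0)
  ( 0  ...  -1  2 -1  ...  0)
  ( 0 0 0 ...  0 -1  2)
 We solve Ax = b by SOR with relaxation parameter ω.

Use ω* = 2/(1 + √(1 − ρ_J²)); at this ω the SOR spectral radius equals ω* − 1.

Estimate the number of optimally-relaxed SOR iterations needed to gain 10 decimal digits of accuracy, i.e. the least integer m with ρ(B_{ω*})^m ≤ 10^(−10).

m = 473

ρ_J = max_k |cos(kπ/129)| = cos(π/129) = 0.9997035
√(1−ρ_J²) simplifies to sin(π/129) = 0.0243510.
So ω* = 2/1.0243510 = 1.9524558 (Young).
ρ(B_{ω*}) = ω*−1 = 0.9524558
Need (0.9524558)^m ≤ 10^(−10): m ≥ 10·ln10/|ln 0.9524558| = 23.0259/0.0487116 = 472.698 ⇒ m = 473.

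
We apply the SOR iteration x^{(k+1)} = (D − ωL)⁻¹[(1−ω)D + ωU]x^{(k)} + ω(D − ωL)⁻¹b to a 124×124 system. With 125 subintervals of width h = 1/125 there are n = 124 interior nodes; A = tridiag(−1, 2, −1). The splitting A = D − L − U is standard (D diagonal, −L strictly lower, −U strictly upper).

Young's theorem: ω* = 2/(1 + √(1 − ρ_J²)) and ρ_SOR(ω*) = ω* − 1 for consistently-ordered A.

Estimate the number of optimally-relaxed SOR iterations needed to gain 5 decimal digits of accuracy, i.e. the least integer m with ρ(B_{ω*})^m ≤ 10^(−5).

spectrum of D⁻¹(L+U) = {cos(kπ/125) : 1≤k≤124}; ρ_J = cos(π/125) = 0.9996842.
1 − cos²(π/125) = sin²(π/125) ⇒ √(1−ρ_J²) = sin(π/125) = 0.0251301.
So ω* = 2/1.0251301 = 1.9509719 (Young).
ρ(B_{ω*}) = ω*−1 = 0.9509719
Need (0.9509719)^m ≤ 10^(−5): m ≥ 5·ln10/|ln 0.9509719| = 11.5129/0.0502708 = 229.018 ⇒ m = 230.

m = 230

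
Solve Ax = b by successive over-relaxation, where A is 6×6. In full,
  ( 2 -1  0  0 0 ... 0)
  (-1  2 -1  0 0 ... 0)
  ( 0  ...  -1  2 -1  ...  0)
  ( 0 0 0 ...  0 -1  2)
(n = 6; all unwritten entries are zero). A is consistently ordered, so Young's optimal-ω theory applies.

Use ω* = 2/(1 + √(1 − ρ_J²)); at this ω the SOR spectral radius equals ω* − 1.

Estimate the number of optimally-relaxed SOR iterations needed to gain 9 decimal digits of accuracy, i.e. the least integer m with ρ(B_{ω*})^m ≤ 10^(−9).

m = 23

B_J for the 6×6 system has eigenvalues cos(kπ/7); ρ_J = cos(π/7) = 0.9009689.
root = sin(π/7) = 0.4338837  (since 1−cos² = sin²).
ω* = 2/(1 + 0.4338837) = 2/1.4338837 = 1.3948133.
and ρ(B_{ω*}) = 1.3948133 − 1 = 0.3948133.
ρ_SOR^m ≤ 10^(−9) ⇔ m ≥ 9·ln10/(−ln 0.3948133) = 20.7233/0.929342 = 22.299; m = ⌈22.299⌉ = 23.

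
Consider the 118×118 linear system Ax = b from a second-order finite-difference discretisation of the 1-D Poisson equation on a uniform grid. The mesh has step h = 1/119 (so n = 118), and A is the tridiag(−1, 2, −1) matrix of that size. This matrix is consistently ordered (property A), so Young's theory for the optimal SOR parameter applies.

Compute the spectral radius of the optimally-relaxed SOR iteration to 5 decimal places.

ρ_SOR = 0.94856

[ρ_J] n=118: ρ(B_J) = cos(π/(n+1)) = cos(π/119) = 0.99965.
√(1 − cos²(π/119)) = sin(π/119) ≈ 0.026397.
So ω* = 2/1.026397 = 1.94856 (Young).
At ω = 1.94856 every |λ(B_ω)| = ω−1, so ρ_SOR = 0.94856.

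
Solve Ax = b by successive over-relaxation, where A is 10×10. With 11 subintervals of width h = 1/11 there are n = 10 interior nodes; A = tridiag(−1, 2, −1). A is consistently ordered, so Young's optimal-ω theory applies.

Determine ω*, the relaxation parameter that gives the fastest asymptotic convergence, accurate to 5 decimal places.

With n=10, ρ(Jacobi) = cos(π/11) = 0.95949.
root = sin(π/11) = 0.281733  (since 1−cos² = sin²).
[ω*] 2 ÷ (1 + 0.281733) = 2 ÷ 1.281733 = 1.56039.
and ρ(B_{ω*}) = 1.56039 − 1 = 0.56039.

ω* = 1.56039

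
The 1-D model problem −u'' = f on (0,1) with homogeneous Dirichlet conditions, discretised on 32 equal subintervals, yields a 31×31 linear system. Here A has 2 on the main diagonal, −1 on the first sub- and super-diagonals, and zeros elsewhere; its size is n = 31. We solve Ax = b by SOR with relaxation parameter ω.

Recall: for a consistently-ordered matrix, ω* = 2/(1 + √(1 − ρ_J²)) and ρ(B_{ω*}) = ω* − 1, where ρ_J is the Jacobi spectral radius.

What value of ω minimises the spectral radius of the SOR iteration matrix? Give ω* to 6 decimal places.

ω* = 1.821465

ρ_J = max_k |cos(kπ/32)| = cos(π/32) = 0.995185
√(1 − cos²(π/32)) = sin(π/32) ≈ 0.0980171.
ω* = 2/(1+0.0980171) = 1.821465
At ω = 1.821465 every |λ(B_ω)| = ω−1, so ρ_SOR = 0.821465.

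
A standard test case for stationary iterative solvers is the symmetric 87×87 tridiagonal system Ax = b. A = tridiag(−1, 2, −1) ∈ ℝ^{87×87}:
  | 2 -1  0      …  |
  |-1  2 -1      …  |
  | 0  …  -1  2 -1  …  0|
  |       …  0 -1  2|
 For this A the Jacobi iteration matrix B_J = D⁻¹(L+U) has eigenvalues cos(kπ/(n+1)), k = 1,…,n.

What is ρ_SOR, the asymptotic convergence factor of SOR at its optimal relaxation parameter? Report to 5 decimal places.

[ρ_J] n=87: ρ(B_J) = cos(π/(n+1)) = cos(π/88) = 0.99936.
√(1−ρ_J²) simplifies to sin(π/88) = 0.035692.
So ω* = 2/1.035692 = 1.93108 (Young).
and ρ(B_{ω*}) = 1.93108 − 1 = 0.93108.

ρ_SOR = 0.93108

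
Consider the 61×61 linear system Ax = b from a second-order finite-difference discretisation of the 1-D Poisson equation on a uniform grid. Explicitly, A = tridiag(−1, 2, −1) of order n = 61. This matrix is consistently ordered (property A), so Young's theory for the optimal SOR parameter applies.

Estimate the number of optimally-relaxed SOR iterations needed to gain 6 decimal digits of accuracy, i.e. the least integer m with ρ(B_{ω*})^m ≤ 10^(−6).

n=61: λ(B_J) = 1 − λ(A)/2 = cos(kπ/62); k=1 gives ρ_J = 0.9987165.
root = sin(π/62) = 0.0506492  (since 1−cos² = sin²).
ω* = 2/(1+0.0506492) = 1.9035849
Hence ρ(B_{ω*}) = 1.9035849 − 1 = 0.9035849.
6·ln10 = 13.8155; −ln(0.9035849) = 0.101385; m = ⌈13.8155/0.101385⌉ = ⌈136.268⌉ = 137.

m = 137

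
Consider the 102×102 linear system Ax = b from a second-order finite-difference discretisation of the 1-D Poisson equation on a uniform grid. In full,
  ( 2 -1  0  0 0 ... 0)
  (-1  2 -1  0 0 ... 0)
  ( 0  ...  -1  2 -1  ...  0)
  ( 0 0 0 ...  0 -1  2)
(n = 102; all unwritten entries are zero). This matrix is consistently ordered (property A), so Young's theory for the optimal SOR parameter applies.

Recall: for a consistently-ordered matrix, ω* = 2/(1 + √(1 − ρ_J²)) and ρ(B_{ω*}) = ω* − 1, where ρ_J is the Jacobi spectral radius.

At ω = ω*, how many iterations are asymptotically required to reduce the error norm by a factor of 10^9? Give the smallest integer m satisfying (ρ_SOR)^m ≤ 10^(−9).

m = 340

ρ_J = max_k |cos(kπ/103)| = cos(π/103) = 0.9995349
√(1 − cos²(π/103)) = sin(π/103) ≈ 0.0304962.
[ω*] 2 ÷ (1 + 0.0304962) = 2 ÷ 1.0304962 = 1.9408126.
ρ(B_{ω*}) = ω*−1 = 0.9408126
Need (0.9408126)^m ≤ 10^(−9): m ≥ 9·ln10/|ln 0.9408126| = 20.7233/0.0610113 = 339.663 ⇒ m = 340.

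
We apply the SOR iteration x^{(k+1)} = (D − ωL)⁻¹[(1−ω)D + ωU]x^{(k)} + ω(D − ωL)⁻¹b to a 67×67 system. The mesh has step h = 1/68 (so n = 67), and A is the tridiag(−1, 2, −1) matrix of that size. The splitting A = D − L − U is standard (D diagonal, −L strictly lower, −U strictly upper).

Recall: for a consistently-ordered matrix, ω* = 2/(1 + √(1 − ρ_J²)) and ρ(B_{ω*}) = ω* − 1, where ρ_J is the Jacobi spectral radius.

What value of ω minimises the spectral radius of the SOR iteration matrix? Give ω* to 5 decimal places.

ω* = 1.91171

n=67: λ(B_J) = 1 − λ(A)/2 = cos(kπ/68); k=1 gives ρ_J = 0.99893.
√(1−ρ_J²) simplifies to sin(π/68) = 0.046183.
ω* = 2 / (1 + 0.046183) = 2 / 1.046183 ≈ 1.91171.
and ρ(B_{ω*}) = 1.91171 − 1 = 0.91171.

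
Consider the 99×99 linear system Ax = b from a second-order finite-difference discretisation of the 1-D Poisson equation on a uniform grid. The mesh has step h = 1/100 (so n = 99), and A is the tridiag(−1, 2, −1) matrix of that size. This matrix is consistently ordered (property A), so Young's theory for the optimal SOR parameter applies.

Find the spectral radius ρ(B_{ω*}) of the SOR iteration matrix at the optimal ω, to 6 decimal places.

½·tridiag(1,0,1) at n=99: λ_k = cos(kπ/100); max |λ| at k=1 ⇒ ρ_J = cos(π/100) ≈ 0.999507.
√(1 − cos²(π/100)) = sin(π/100) ≈ 0.0314108.
ω* = 2/(1 + 0.0314108) = 2/1.0314108 = 1.939092.
At ω = 1.939092 every |λ(B_ω)| = ω−1, so ρ_SOR = 0.939092.

ρ_SOR = 0.939092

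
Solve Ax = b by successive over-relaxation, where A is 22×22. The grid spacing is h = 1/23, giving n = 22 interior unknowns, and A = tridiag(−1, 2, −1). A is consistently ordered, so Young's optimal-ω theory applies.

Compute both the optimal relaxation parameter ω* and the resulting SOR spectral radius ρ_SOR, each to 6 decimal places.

spectrum of D⁻¹(L+U) = {cos(kπ/23) : 1≤k≤22}; ρ_J = cos(π/23) = 0.990686.
1 − cos²(π/23) = sin²(π/23) ⇒ √(1−ρ_J²) = sin(π/23) = 0.1361666.
Young: ω* = 2/(1+√(1−ρ_J²)) = 2/(1+0.1361666) = 2/1.1361666 = 1.760305.
Hence ρ(B_{ω*}) = 1.760305 − 1 = 0.760305.

ω* = 1.760305, ρ_SOR = 0.760305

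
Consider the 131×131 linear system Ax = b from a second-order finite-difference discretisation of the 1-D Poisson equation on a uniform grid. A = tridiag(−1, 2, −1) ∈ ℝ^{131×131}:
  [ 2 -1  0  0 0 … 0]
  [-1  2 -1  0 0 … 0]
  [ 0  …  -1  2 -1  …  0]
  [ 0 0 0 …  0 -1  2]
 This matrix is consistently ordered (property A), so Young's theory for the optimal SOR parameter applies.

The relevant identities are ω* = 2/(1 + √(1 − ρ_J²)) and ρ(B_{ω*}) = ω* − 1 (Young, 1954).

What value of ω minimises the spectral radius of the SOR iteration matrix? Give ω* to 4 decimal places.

ρ_J = max_k |cos(kπ/132)| = cos(π/132) = 0.9997
√(1−ρ_J²) = |sin(π/132)| = 0.02380
[ω*] 2 ÷ (1 + 0.02380) = 2 ÷ 1.02380 = 1.9535.
and ρ(B_{ω*}) = 1.9535 − 1 = 0.9535.

ω* = 1.9535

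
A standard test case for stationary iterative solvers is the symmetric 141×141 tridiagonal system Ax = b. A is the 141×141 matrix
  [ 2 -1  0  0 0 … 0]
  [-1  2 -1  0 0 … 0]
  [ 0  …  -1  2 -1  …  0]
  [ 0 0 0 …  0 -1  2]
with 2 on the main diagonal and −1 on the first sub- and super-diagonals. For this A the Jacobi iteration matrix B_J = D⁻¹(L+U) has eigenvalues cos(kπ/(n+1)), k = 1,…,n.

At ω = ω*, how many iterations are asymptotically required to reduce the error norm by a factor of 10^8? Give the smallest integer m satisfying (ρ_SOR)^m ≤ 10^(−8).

m = 417

ρ_J = max_k |cos(kπ/142)| = cos(π/142) = 0.9997553
root = sin(π/142) = 0.0221221  (since 1−cos² = sin²).
[ω*] 2 ÷ (1 + 0.0221221) = 2 ÷ 1.0221221 = 1.9567134.
Hence ρ(B_{ω*}) = 1.9567134 − 1 = 0.9567134.
ρ_SOR^m ≤ 10^(−8) ⇔ m ≥ 8·ln10/(−ln 0.9567134) = 18.4207/0.0442514 = 416.274; m = ⌈416.274⌉ = 417.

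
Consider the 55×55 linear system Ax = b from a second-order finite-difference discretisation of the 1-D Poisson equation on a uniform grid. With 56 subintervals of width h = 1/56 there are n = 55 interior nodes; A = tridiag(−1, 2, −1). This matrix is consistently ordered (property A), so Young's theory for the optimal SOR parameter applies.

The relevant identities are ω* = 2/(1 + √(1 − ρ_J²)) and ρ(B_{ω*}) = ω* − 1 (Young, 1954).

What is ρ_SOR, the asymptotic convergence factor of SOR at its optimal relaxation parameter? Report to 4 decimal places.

ρ_SOR = 0.8938

B_J for the 55×55 system has eigenvalues cos(kπ/56); ρ_J = cos(π/56) = 0.9984.
√(1−ρ_J²) = |sin(π/56)| = 0.05607
ω* = 2 / (1 + 0.05607) = 2 / 1.05607 ≈ 1.8938.
ρ_SOR = ω* − 1 = 1.8938 − 1 = 0.8938.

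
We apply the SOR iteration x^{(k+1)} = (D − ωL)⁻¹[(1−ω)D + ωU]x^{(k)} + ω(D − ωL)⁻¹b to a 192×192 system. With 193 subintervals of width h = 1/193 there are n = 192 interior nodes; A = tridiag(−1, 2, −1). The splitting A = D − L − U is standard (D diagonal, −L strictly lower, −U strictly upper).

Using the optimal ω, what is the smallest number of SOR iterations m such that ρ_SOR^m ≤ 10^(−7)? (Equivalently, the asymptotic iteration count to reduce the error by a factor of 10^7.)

m = 496

spectrum of D⁻¹(L+U) = {cos(kπ/193) : 1≤k≤192}; ρ_J = cos(π/193) = 0.9998675.
√(1 − cos²(π/193)) = sin(π/193) ≈ 0.0162770.
ω* = 2/(1 + 0.0162770) = 2/1.0162770 = 1.9679674.
At ω = 1.9679674 every |λ(B_ω)| = ω−1, so ρ_SOR = 0.9679674.
(0.9679674)^m ≤ 10^{−7}  ⇒  m·ln(0.9679674) ≤ −7·ln10  ⇒  m ≥ 495.075  ⇒  m = 496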